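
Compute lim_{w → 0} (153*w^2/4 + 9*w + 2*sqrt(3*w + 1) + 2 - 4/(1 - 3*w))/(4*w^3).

-837/32

Substitution gives 0/0; apply L'Hôpital's rule 3 times.
After differentiating numerator and denominator 3 times the quotient is (81/(4*(3*w + 1)^(5/2)) - 648/(3*w - 1)^4)/(24); at w = 0 this is -837/32.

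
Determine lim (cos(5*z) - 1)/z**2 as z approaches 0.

Direct substitution gives 0/0.
Apply L'Hôpital: lim (-5*sin(5*z))/(2*z), still 0/0.
After 2 applications of L'Hôpital's rule the quotient is (-25*cos(5*z))/(2); substituting z = 0 gives -25/2.

-25/2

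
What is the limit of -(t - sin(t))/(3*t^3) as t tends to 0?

-1/18

Direct substitution gives 0/0.
Apply L'Hôpital: lim (1 - cos(t))/(-9*t^2), still 0/0.
Apply L'Hôpital: lim (sin(t))/(-18*t), still 0/0.
After 3 applications of L'Hôpital's rule the quotient is (cos(t))/(-18); substituting t = 0 gives -1/18.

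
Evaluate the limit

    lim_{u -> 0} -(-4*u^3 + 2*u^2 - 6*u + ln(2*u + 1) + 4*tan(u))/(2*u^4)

Substitution gives 0/0 (the numerator vanishes to order 4).
Expand each term to order u^4: the coefficient of u^4 in 4·tan(u) is 0 and in ln(1 + 2u) is -4.
Lower-order terms cancel with the polynomial part, so the numerator is (-4)·u^4 + o(u^4), and the limit is (-4)/(-2) = 2.

2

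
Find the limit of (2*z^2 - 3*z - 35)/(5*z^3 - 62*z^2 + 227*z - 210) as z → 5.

Since z = 5 makes numerator and denominator zero, (z - 5) divides both.
Cancelling it gives (2*z + 7)/(5*z^2 - 37*z + 42); now plug in z = 5 to get -17/18.

-17/18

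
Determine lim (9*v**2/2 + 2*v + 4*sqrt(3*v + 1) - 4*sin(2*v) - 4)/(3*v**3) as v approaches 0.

Substitution gives 0/0; apply L'Hôpital's rule 3 times.
After differentiating numerator and denominator 3 times the quotient is (32*cos(2*v) + 81/(2*(3*v + 1)^(5/2)))/(18); at v = 0 this is 145/36.

145/36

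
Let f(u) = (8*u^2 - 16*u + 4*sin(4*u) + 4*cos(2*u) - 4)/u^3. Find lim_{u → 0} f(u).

-128/3

Substitution gives 0/0; apply L'Hôpital's rule 3 times.
After differentiating numerator and denominator 3 times the quotient is (32*sin(2*u) - 256*cos(4*u))/(6); at u = 0 this is -128/3.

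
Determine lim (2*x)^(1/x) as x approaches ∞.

Base → ∞ and exponent → 0: an ∞^0 form.
Take logs: (1/x)·ln(2·x^1) = (ln 2 + 1·ln x)/x → 0.
So the limit is e^0 = 1.

1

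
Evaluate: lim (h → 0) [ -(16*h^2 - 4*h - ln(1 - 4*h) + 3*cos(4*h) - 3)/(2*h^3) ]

Substitution gives 0/0 (the numerator vanishes to order 3).
Expand each term to order h^3: the coefficient of h^3 in −ln(1 - 4h) is 64/3 and in 3·cos(4h) is 0.
Lower-order terms cancel with the polynomial part, so the numerator is (64/3)·h^3 + o(h^3), and the limit is (64/3)/(-2) = -32/3.

-32/3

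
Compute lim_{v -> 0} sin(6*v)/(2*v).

3

Substitution gives 0/0.
Write it as (6/2)·sin(6v)/(6v); since sin(u)/u → 1, the limit is 3.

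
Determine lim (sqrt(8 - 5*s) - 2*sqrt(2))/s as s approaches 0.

Substitution gives 0/0. Multiply numerator and denominator by the conjugate √(8 - 5s) + √8.
The numerator becomes (8 - 5s) − 8 = -5s, so the expression simplifies to -5/(√(8 - 5s) + √8).
Letting s → 0 gives -5/(2√8) = -5*√(2)/8.

-5*√(2)/8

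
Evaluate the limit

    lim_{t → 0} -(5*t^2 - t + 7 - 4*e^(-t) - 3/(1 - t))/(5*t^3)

7/15

Substitution gives 0/0 (the numerator vanishes to order 3).
Expand each term to order t^3: the coefficient of t^3 in -3·1/(1 - t) is -3 and in -4·e^(-t) is 2/3.
Lower-order terms cancel with the polynomial part, so the numerator is (-7/3)·t^3 + o(t^3), and the limit is (-7/3)/(-5) = 7/15.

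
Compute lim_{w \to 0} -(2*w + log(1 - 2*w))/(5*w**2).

2/5

Direct substitution gives 0/0.
Apply L'Hôpital: lim (2 - 2/(1 - 2*w))/(-10*w), still 0/0.
After 2 applications of L'Hôpital's rule the quotient is (-4/(1 - 2*w)^2)/(-10); substituting w = 0 gives 2/5.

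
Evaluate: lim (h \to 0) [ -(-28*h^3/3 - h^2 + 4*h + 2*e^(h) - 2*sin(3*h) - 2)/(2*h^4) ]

-1/24

Substitution gives 0/0 (the numerator vanishes to order 4).
Expand each term to order h^4: the coefficient of h^4 in -2·sin(3h) is 0 and in 2·e^(h) is 1/12.
Lower-order terms cancel with the polynomial part, so the numerator is (1/12)·h^4 + o(h^4), and the limit is (1/12)/(-2) = -1/24.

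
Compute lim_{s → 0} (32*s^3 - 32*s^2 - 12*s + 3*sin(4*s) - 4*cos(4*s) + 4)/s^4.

-128/3

Substitution gives 0/0; apply L'Hôpital's rule 4 times.
After differentiating numerator and denominator 4 times the quotient is (768*sin(4*s) - 1024*cos(4*s))/(24); at s = 0 this is -128/3.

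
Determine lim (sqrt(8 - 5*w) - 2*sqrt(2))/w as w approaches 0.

A 0/0 form; rationalise with √(8 - 5w) + √8. This collapses the numerator to -5w, leaving -5/(√(8 - 5w) + √8) → -5/(2√8) = -5*√(2)/8.

-5*√(2)/8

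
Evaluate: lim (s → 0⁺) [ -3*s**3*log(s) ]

0

This is a 0·(−∞) form. Rewrite as -3·ln(s) / s^(−3) and apply L'Hôpital:
the derivative quotient is -3·(1/s) / (−3·s^(−4)) = (3/3)·s^3 → 0.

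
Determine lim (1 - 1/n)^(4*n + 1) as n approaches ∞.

e^(-4)

The base → 1 and the exponent → ∞: a 1^∞ form.
Take logarithms: (4n + 1)·ln(1 - 1/n). Since ln(1+u) ~ u for small u, this behaves like (4n)·(-1/n) → -4.
So the limit is e^(-4).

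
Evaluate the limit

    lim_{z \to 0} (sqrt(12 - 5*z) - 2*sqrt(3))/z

A 0/0 form; rationalise with √(12 - 5z) + √12. This collapses the numerator to -5z, leaving -5/(√(12 - 5z) + √12) → -5/(2√12) = -5*√(3)/12.

-5*√(3)/12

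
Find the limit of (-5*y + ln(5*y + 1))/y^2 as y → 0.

-25/2

Direct substitution gives 0/0.
Apply L'Hôpital: lim (-5 + 5/(5*y + 1))/(2*y), still 0/0.
After 2 applications of L'Hôpital's rule the quotient is (-25/(5*y + 1)^2)/(2); substituting y = 0 gives -25/2.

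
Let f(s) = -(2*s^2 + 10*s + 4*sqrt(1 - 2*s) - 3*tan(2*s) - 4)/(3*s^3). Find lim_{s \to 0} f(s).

10/3

Substitution gives 0/0; apply L'Hôpital's rule 3 times.
After differentiating numerator and denominator 3 times the quotient is (-96*tan(2*s)^2/cos(2*s)^2 - 48/cos(2*s)^4 - 12/(1 - 2*s)^(5/2))/(-18); at s = 0 this is 10/3.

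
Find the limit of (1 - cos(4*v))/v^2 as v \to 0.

Substitution gives 0/0.
Use (1 − cos u)/u² → 1/2 with u = 4v: the limit is 4²/(2·1) = 8.

8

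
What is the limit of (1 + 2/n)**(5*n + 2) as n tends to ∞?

Let L be the limit and take ln: ln L = lim (5n + 2)·ln(1 + 2/n) = lim (5n + 2)·(2/n + O(1/n²)) = 10.
Hence L = e^(10).

e^(10)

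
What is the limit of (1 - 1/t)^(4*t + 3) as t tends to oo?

The base → 1 and the exponent → ∞: a 1^∞ form.
Take logarithms: (4t + 3)·ln(1 - 1/t). Since ln(1+u) ~ u for small u, this behaves like (4t)·(-1/t) → -4.
So the limit is e^(-4).

e^(-4)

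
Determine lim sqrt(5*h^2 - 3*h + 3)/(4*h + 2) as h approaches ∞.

For large |h|, √(5*h^2 - 3*h + 3) ≈ √5·|h| and the denominator ≈ 4h.
Since h → +∞, |h| = h, giving √5/(4) = √(5)/4.

√(5)/4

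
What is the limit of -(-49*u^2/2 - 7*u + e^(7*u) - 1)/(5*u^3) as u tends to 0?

-343/30

Direct substitution gives 0/0.
Apply L'Hôpital: lim (-49*u + 7*e^(7*u) - 7)/(-15*u^2), still 0/0.
Apply L'Hôpital: lim (49*e^(7*u) - 49)/(-30*u), still 0/0.
After 3 applications of L'Hôpital's rule the quotient is (343*e^(7*u))/(-30); substituting u = 0 gives -343/30.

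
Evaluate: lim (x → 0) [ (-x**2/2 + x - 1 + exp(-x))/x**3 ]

Direct substitution gives 0/0.
Apply L'Hôpital: lim (-x + 1 - e^(-x))/(3*x^2), still 0/0.
Apply L'Hôpital: lim (-1 + e^(-x))/(6*x), still 0/0.
After 3 applications of L'Hôpital's rule the quotient is (-e^(-x))/(6); substituting x = 0 gives -1/6.

-1/6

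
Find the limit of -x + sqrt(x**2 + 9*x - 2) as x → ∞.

9/2

An ∞ − ∞ form. Rationalising with the conjugate, the difference becomes (9x - 2) / (√(x^2 + 9*x - 2) + x).
For large x the denominator behaves like 2·x, so the quotient tends to 9/2 = 9/2.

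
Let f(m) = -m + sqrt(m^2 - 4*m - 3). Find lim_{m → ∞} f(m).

-2

An ∞ − ∞ form. Rationalising with the conjugate, the difference becomes (-4m - 3) / (√(m^2 - 4*m - 3) + m).
For large m the denominator behaves like 2·m, so the quotient tends to -4/2 = -2.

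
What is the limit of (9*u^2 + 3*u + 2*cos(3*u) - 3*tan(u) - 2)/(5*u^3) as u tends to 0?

-1/5

Substitution gives 0/0; apply L'Hôpital's rule 3 times.
After differentiating numerator and denominator 3 times the quotient is (54*sin(3*u) - 18*tan(u)^4 - 24*tan(u)^2 - 6)/(30); at u = 0 this is -1/5.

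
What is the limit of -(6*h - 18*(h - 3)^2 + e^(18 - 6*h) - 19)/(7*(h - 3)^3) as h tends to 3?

36/7

Direct substitution gives 0/0.
Apply L'Hôpital: lim (-36*h - 6*e^(18 - 6*h) + 114)/(-21*(h - 3)^2), still 0/0.
Apply L'Hôpital: lim (36*e^(18 - 6*h) - 36)/(126 - 42*h), still 0/0.
After 3 applications of L'Hôpital's rule the quotient is (-216*e^(18 - 6*h))/(-42); substituting h = 3 gives 36/7.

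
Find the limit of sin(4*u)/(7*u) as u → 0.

Substitution gives 0/0.
Write it as (4/7)·sin(4u)/(4u); since sin(θ)/θ → 1, the limit is 4/7.

4/7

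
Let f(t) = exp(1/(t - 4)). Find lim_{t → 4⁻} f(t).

As t → 4⁻, 1/(t - 4) → −∞, so e^(1/(t - 4)) → 0.

0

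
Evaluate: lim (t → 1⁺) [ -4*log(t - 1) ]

∞

As t → 1⁺, t - 1 → 0⁺ and ln(t - 1) → −∞.
Multiplying by -4 gives ∞.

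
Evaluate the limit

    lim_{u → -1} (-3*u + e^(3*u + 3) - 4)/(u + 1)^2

Direct substitution gives 0/0.
Apply L'Hôpital: lim (3*e^(3*u + 3) - 3)/(2*u + 2), still 0/0.
After 2 applications of L'Hôpital's rule the quotient is (9*e^(3*u + 3))/(2); substituting u = -1 gives 9/2.

9/2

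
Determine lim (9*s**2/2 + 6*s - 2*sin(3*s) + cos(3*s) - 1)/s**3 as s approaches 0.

Substitution gives 0/0 (the numerator vanishes to order 3).
Expand each term to order s^3: the coefficient of s^3 in cos(3s) is 0 and in -2·sin(3s) is 9.
Lower-order terms cancel with the polynomial part, so the numerator is (9)·s^3 + o(s^3), and the limit is (9)/(1) = 9.

9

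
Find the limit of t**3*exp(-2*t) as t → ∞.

0

Write as t^3/e^{2t}, an ∞/∞ form.
Exponential growth dominates any polynomial, so repeated L'Hôpital (or the standard result) gives 0.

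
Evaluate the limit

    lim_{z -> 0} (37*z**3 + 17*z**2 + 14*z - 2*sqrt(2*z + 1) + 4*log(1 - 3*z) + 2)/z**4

-319/4

Substitution gives 0/0 (the numerator vanishes to order 4).
Expand each term to order z^4: the coefficient of z^4 in 4·ln(1 - 3z) is -81 and in -2·√(1 + 2z) is 5/4.
Lower-order terms cancel with the polynomial part, so the numerator is (-319/4)·z^4 + o(z^4), and the limit is (-319/4)/(1) = -319/4.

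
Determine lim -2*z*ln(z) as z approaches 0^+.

This is a 0·(−∞) form. Rewrite as -2·ln(z) / z^(−1) and apply L'Hôpital:
the derivative quotient is -2·(1/z) / (−1·z^(−2)) = (2/1)·z^1 → 0.

0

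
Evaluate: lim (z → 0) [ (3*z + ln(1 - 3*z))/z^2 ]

-9/2

Direct substitution gives 0/0.
Apply L'Hôpital: lim (3 - 3/(1 - 3*z))/(2*z), still 0/0.
After 2 applications of L'Hôpital's rule the quotient is (-9/(1 - 3*z)^2)/(2); substituting z = 0 gives -9/2.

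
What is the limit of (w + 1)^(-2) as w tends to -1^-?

∞

As w → -1⁻, (w + 1) → 0⁻, so (w + 1)^2 → 0⁺ and 1/(w + 1)^2 → ∞.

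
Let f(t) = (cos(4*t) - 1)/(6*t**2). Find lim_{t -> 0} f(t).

-4/3

Direct substitution gives 0/0.
Apply L'Hôpital: lim (-4*sin(4*t))/(12*t), still 0/0.
After 2 applications of L'Hôpital's rule the quotient is (-16*cos(4*t))/(12); substituting t = 0 gives -4/3.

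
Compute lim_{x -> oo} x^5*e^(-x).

0

Write as x^5/e^{1x}, an ∞/∞ form.
Exponential growth dominates any polynomial, so repeated L'Hôpital (or the standard result) gives 0.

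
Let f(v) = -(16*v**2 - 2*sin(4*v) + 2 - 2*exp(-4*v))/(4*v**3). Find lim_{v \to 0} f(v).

Substitution gives 0/0; apply L'Hôpital's rule 3 times.
After differentiating numerator and denominator 3 times the quotient is (128*cos(4*v) + 128*e^(-4*v))/(-24); at v = 0 this is -32/3.

-32/3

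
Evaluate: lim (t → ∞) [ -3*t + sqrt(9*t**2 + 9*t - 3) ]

An ∞ − ∞ form. Rationalising with the conjugate, the difference becomes (9t - 3) / (√(9*t^2 + 9*t - 3) + 3t).
For large t the denominator behaves like 2·3t, so the quotient tends to 9/6 = 3/2.

3/2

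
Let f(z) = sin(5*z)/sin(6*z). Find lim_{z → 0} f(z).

5/6

Substitution gives 0/0.
Divide numerator and denominator by z: sin(5z)/z → 5 and sin(6z)/z → 6, so the limit is 1·5/6 = 5/6.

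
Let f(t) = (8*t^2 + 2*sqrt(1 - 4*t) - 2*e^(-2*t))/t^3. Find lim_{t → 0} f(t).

-16/3

Substitution gives 0/0; apply L'Hôpital's rule 3 times.
After differentiating numerator and denominator 3 times the quotient is (16*e^(-2*t) - 48/(1 - 4*t)^(5/2))/(6); at t = 0 this is -16/3.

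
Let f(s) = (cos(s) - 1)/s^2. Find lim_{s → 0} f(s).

-1/2

Direct substitution gives 0/0.
Apply L'Hôpital: lim (-sin(s))/(2*s), still 0/0.
After 2 applications of L'Hôpital's rule the quotient is (-cos(s))/(2); substituting s = 0 gives -1/2.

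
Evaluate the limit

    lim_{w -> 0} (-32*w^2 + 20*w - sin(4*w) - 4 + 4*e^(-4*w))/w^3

-32

Substitution gives 0/0 (the numerator vanishes to order 3).
Expand each term to order w^3: the coefficient of w^3 in −sin(4w) is 32/3 and in 4·e^(-4w) is -128/3.
Lower-order terms cancel with the polynomial part, so the numerator is (-32)·w^3 + o(w^3), and the limit is (-32)/(1) = -32.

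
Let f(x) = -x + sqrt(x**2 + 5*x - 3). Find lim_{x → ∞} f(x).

5/2

This has the form ∞ − ∞. Multiply and divide by the conjugate √(x^2 + 5*x - 3) + x.
That gives (5x - 3) / (√(x^2 + 5*x - 3) + x).
Divide numerator and denominator by x: the limit is 5/(2·1) = 5/2.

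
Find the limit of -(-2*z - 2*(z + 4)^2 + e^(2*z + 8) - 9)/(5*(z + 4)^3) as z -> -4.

Direct substitution gives 0/0.
Apply L'Hôpital: lim (-4*z + 2*e^(2*z + 8) - 18)/(-15*(z + 4)^2), still 0/0.
Apply L'Hôpital: lim (4*e^(2*z + 8) - 4)/(-30*z - 120), still 0/0.
After 3 applications of L'Hôpital's rule the quotient is (8*e^(2*z + 8))/(-30); substituting z = -4 gives -4/15.

-4/15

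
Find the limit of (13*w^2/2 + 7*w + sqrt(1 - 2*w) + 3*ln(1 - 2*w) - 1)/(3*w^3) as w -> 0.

-17/6

Substitution gives 0/0 (the numerator vanishes to order 3).
Expand each term to order w^3: the coefficient of w^3 in 3·ln(1 - 2w) is -8 and in √(1 - 2w) is -1/2.
Lower-order terms cancel with the polynomial part, so the numerator is (-17/2)·w^3 + o(w^3), and the limit is (-17/2)/(3) = -17/6.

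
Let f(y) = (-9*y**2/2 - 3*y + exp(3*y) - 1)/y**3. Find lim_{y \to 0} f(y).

Direct substitution gives 0/0.
Apply L'Hôpital: lim (-9*y + 3*e^(3*y) - 3)/(3*y^2), still 0/0.
Apply L'Hôpital: lim (9*e^(3*y) - 9)/(6*y), still 0/0.
After 3 applications of L'Hôpital's rule the quotient is (27*e^(3*y))/(6); substituting y = 0 gives 9/2.

9/2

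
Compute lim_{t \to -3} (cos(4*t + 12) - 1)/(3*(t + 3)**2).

-8/3

Direct substitution gives 0/0.
Apply L'Hôpital: lim (-4*sin(4*t + 12))/(6*t + 18), still 0/0.
After 2 applications of L'Hôpital's rule the quotient is (-16*cos(4*t + 12))/(6); substituting t = -3 gives -8/3.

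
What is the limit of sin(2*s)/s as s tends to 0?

Substitution gives 0/0.
Write it as (2)·sin(2s)/(2s); since sin(u)/u → 1, the limit is 2.

2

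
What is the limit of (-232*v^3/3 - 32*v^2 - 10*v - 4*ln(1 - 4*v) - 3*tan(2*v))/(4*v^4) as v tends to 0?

64

Substitution gives 0/0; apply L'Hôpital's rule 4 times.
After differentiating numerator and denominator 4 times the quotient is (-384*tan(2*v)^3/cos(2*v)^2 - 768*tan(2*v)/cos(2*v)^4 + 6144/(4*v - 1)^4)/(96); at v = 0 this is 64.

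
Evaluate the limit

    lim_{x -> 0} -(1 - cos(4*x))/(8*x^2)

Substitution gives 0/0.
Use (1 − cos u)/u² → 1/2 with u = 4x: the limit is 4²/(2·(-8)) = -1.

-1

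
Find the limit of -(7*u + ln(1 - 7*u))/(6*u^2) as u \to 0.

49/12

Direct substitution gives 0/0.
Apply L'Hôpital: lim (7 - 7/(1 - 7*u))/(-12*u), still 0/0.
After 2 applications of L'Hôpital's rule the quotient is (-49/(1 - 7*u)^2)/(-12); substituting u = 0 gives 49/12.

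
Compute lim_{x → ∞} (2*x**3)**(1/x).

1

Base → ∞ and exponent → 0: an ∞^0 form.
Take logs: (1/x)·ln(2·x^3) = (ln 2 + 3·ln x)/x → 0.
So the limit is e^0 = 1.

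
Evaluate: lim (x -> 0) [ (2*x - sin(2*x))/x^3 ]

Direct substitution gives 0/0.
Apply L'Hôpital: lim (2 - 2*cos(2*x))/(3*x^2), still 0/0.
Apply L'Hôpital: lim (4*sin(2*x))/(6*x), still 0/0.
After 3 applications of L'Hôpital's rule the quotient is (8*cos(2*x))/(6); substituting x = 0 gives 4/3.

4/3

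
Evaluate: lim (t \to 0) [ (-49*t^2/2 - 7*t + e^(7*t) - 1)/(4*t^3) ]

Direct substitution gives 0/0.
Apply L'Hôpital: lim (-49*t + 7*e^(7*t) - 7)/(12*t^2), still 0/0.
Apply L'Hôpital: lim (49*e^(7*t) - 49)/(24*t), still 0/0.
After 3 applications of L'Hôpital's rule the quotient is (343*e^(7*t))/(24); substituting t = 0 gives 343/24.

343/24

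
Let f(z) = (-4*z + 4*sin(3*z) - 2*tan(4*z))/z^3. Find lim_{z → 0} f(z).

-182/3

Substitution gives 0/0; apply L'Hôpital's rule 3 times.
After differentiating numerator and denominator 3 times the quotient is (-108*cos(3*z) - 768*tan(4*z)^4 - 1024*tan(4*z)^2 - 256)/(6); at z = 0 this is -182/3.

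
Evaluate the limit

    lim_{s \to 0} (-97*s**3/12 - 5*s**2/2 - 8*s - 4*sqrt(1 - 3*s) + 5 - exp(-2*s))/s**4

1151/96

Substitution gives 0/0; apply L'Hôpital's rule 4 times.
After differentiating numerator and denominator 4 times the quotient is (-16*e^(-2*s) + 1215/(4*(1 - 3*s)^(7/2)))/(24); at s = 0 this is 1151/96.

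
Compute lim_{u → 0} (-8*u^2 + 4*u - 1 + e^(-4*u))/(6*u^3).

-16/9

Direct substitution gives 0/0.
Apply L'Hôpital: lim (-16*u + 4 - 4*e^(-4*u))/(18*u^2), still 0/0.
Apply L'Hôpital: lim (-16 + 16*e^(-4*u))/(36*u), still 0/0.
After 3 applications of L'Hôpital's rule the quotient is (-64*e^(-4*u))/(36); substituting u = 0 gives -16/9.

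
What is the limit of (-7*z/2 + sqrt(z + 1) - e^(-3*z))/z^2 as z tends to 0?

-37/8

Substitution gives 0/0 (the numerator vanishes to order 2).
Expand each term to order z^2: the coefficient of z^2 in √(1 + z) is -1/8 and in −e^(-3z) is -9/2.
Lower-order terms cancel with the polynomial part, so the numerator is (-37/8)·z^2 + o(z^2), and the limit is (-37/8)/(1) = -37/8.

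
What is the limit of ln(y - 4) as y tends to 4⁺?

As y → 4⁺, y - 4 → 0⁺ and ln(y - 4) → −∞.
Multiplying by 1 gives -∞.

-∞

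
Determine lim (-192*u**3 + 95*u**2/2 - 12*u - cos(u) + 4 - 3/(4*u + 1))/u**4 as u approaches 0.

-18433/24

Substitution gives 0/0; apply L'Hôpital's rule 4 times.
After differentiating numerator and denominator 4 times the quotient is (-cos(u) - 18432/(4*u + 1)^5)/(24); at u = 0 this is -18433/24.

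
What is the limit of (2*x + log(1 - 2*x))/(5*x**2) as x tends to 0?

-2/5

Direct substitution gives 0/0.
Apply L'Hôpital: lim (2 - 2/(1 - 2*x))/(10*x), still 0/0.
After 2 applications of L'Hôpital's rule the quotient is (-4/(1 - 2*x)^2)/(10); substituting x = 0 gives -2/5.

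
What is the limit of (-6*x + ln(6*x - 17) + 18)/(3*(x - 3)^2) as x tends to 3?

-6

Direct substitution gives 0/0.
Apply L'Hôpital: lim (-6 + 6/(6*x - 17))/(6*x - 18), still 0/0.
After 2 applications of L'Hôpital's rule the quotient is (-36/(6*x - 17)^2)/(6); substituting x = 3 gives -6.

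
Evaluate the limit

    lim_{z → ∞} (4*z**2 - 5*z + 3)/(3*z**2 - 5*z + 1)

4/3

Numerator and denominator both have degree 2.
Dividing every term by z^2, all lower-order terms vanish and the limit is the ratio of leading coefficients, 4/(3) = 4/3.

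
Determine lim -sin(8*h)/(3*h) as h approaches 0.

Substitution gives 0/0.
Write it as (8/(-3))·sin(8h)/(8h); since sin(u)/u → 1, the limit is -8/3.

-8/3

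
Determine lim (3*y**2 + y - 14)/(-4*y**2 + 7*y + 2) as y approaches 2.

Direct substitution gives 0/0, so factor. Both numerator and denominator have (y - 2) as a factor.
After cancelling, the expression reduces to (3*y + 7)/(-4*y - 1).
Substituting y = 2 gives -13/9.

-13/9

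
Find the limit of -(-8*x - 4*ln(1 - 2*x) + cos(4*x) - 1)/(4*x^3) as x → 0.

-8/3

Substitution gives 0/0; apply L'Hôpital's rule 3 times.
After differentiating numerator and denominator 3 times the quotient is (64*sin(4*x) - 64/(2*x - 1)^3)/(-24); at x = 0 this is -8/3.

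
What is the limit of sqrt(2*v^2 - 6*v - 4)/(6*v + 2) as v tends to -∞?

-√(2)/6

For large |v|, √(2*v^2 - 6*v - 4) ≈ √2·|v| and the denominator ≈ 6v.
Since v → −∞, |v| = −v, giving −√2/(6) = -√(2)/6.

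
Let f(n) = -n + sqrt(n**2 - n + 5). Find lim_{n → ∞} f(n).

This has the form ∞ − ∞. Multiply and divide by the conjugate √(n^2 - n + 5) + n.
That gives (-n + 5) / (√(n^2 - n + 5) + n).
Divide numerator and denominator by n: the limit is -1/(2·1) = -1/2.

-1/2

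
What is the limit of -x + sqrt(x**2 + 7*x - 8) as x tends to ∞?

An ∞ − ∞ form. Rationalising with the conjugate, the difference becomes (7x - 8) / (√(x^2 + 7*x - 8) + x).
For large x the denominator behaves like 2·x, so the quotient tends to 7/2 = 7/2.

7/2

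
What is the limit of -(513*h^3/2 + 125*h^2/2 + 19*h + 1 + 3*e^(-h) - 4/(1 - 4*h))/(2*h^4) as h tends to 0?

Substitution gives 0/0 (the numerator vanishes to order 4).
Expand each term to order h^4: the coefficient of h^4 in 3·e^(-h) is 1/8 and in -4·1/(1 - 4h) is -1024.
Lower-order terms cancel with the polynomial part, so the numerator is (-8191/8)·h^4 + o(h^4), and the limit is (-8191/8)/(-2) = 8191/16.

8191/16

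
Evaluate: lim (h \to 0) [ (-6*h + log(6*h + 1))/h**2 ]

Direct substitution gives 0/0.
Apply L'Hôpital: lim (-6 + 6/(6*h + 1))/(2*h), still 0/0.
After 2 applications of L'Hôpital's rule the quotient is (-36/(6*h + 1)^2)/(2); substituting h = 0 gives -18.

-18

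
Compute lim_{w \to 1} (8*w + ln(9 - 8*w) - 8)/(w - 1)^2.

-32

Direct substitution gives 0/0.
Apply L'Hôpital: lim (8 - 8/(9 - 8*w))/(2*w - 2), still 0/0.
After 2 applications of L'Hôpital's rule the quotient is (-64/(9 - 8*w)^2)/(2); substituting w = 1 gives -32.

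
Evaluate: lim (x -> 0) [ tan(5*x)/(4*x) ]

Substitution gives 0/0.
Since tan(u)/u → 1 as u → 0, tan(5x)/(5x) → 1 and the limit is 5/4.

5/4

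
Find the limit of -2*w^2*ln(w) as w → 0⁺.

0

This is a 0·(−∞) form. Rewrite as -2·ln(w) / w^(−2) and apply L'Hôpital:
the derivative quotient is -2·(1/w) / (−2·w^(−3)) = (2/2)·w^2 → 0.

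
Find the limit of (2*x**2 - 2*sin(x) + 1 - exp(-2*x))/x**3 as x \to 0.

5/3

Substitution gives 0/0; apply L'Hôpital's rule 3 times.
After differentiating numerator and denominator 3 times the quotient is (2*cos(x) + 8*e^(-2*x))/(6); at x = 0 this is 5/3.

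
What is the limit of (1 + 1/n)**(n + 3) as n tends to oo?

Let L be the limit and take ln: ln L = lim (n + 3)·ln(1 + 1/n) = lim (n + 3)·(1/n + O(1/n²)) = 1.
Hence L = e^(1).

e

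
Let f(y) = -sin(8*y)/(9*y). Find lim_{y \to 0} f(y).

-8/9

Substitution gives 0/0.
Write it as (8/(-9))·sin(8y)/(8y); since sin(u)/u → 1, the limit is -8/9.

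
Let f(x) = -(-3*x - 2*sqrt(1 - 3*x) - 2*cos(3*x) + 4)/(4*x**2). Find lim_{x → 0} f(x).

-45/16

Substitution gives 0/0; apply L'Hôpital's rule 2 times.
After differentiating numerator and denominator 2 times the quotient is (18*cos(3*x) + 9/(2*(1 - 3*x)^(3/2)))/(-8); at x = 0 this is -45/16.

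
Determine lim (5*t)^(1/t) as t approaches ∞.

1

Base → ∞ and exponent → 0: an ∞^0 form.
Take logs: (1/t)·ln(5·t^1) = (ln 5 + 1·ln t)/t → 0.
So the limit is e^0 = 1.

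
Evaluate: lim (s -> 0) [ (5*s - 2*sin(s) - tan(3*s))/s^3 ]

Substitution gives 0/0 (the numerator vanishes to order 3).
Expand each term to order s^3: the coefficient of s^3 in −tan(3s) is -9 and in -2·sin(s) is 1/3.
Lower-order terms cancel with the polynomial part, so the numerator is (-26/3)·s^3 + o(s^3), and the limit is (-26/3)/(1) = -26/3.

-26/3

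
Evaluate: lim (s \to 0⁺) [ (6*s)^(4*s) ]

1

Base → 0⁺ and exponent → 0⁺: a 0^0 form.
Take logs: 4s·ln(6s). This is 0·(−∞); rewriting as ln(6s)/(1/(4s)) and applying L'Hôpital gives 0.
Hence the limit is e^0 = 1.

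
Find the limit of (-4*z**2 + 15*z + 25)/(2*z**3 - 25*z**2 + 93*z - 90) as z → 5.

Direct substitution gives 0/0, so factor. Both numerator and denominator have (z - 5) as a factor.
After cancelling, the expression reduces to (-4*z - 5)/(2*z^2 - 15*z + 18).
Substituting z = 5 gives 25/7.

25/7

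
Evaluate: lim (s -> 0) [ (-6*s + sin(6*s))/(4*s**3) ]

-9

Direct substitution gives 0/0.
Apply L'Hôpital: lim (6*cos(6*s) - 6)/(12*s^2), still 0/0.
Apply L'Hôpital: lim (-36*sin(6*s))/(24*s), still 0/0.
After 3 applications of L'Hôpital's rule the quotient is (-216*cos(6*s))/(24); substituting s = 0 gives -9.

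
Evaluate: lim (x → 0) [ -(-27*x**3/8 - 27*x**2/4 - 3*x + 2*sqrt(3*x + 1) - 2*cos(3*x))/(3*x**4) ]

Substitution gives 0/0 (the numerator vanishes to order 4).
Expand each term to order x^4: the coefficient of x^4 in 2·√(1 + 3x) is -405/64 and in -2·cos(3x) is -27/4.
Lower-order terms cancel with the polynomial part, so the numerator is (-837/64)·x^4 + o(x^4), and the limit is (-837/64)/(-3) = 279/64.

279/64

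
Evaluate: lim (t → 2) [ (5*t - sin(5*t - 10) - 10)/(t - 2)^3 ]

Direct substitution gives 0/0.
Apply L'Hôpital: lim (5 - 5*cos(5*t - 10))/(3*(t - 2)^2), still 0/0.
Apply L'Hôpital: lim (25*sin(5*t - 10))/(6*t - 12), still 0/0.
After 3 applications of L'Hôpital's rule the quotient is (125*cos(5*t - 10))/(6); substituting t = 2 gives 125/6.

125/6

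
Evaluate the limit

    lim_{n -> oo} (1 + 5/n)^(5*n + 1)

e^(25)

Write it as [(1 + 5/n)^n]^(5) · (1 + 5/n)^(1). The bracketed term tends to e^(5) and the second factor to 1, so the limit is e^(25).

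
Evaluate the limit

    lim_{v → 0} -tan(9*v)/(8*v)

-9/8

Substitution gives 0/0.
Since tan(u)/u → 1 as u → 0, tan(9v)/(9v) → 1 and the limit is 9/(-8) = -9/8.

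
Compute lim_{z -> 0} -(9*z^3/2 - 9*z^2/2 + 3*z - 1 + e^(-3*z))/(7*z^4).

Direct substitution gives 0/0.
Apply L'Hôpital: lim (27*z^2/2 - 9*z + 3 - 3*e^(-3*z))/(-28*z^3), still 0/0.
Apply L'Hôpital: lim (27*z - 9 + 9*e^(-3*z))/(-84*z^2), still 0/0.
Apply L'Hôpital: lim (27 - 27*e^(-3*z))/(-168*z), still 0/0.
After 4 applications of L'Hôpital's rule the quotient is (81*e^(-3*z))/(-168); substituting z = 0 gives -27/56.

-27/56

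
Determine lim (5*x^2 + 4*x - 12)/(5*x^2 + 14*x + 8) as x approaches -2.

8/3

Direct substitution gives 0/0, so factor. Both numerator and denominator have (x + 2) as a factor.
After cancelling, the expression reduces to (5*x - 6)/(5*x + 4).
Substituting x = -2 gives 8/3.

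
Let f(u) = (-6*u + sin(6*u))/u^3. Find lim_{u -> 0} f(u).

-36

Direct substitution gives 0/0.
Apply L'Hôpital: lim (6*cos(6*u) - 6)/(3*u^2), still 0/0.
Apply L'Hôpital: lim (-36*sin(6*u))/(6*u), still 0/0.
After 3 applications of L'Hôpital's rule the quotient is (-216*cos(6*u))/(6); substituting u = 0 gives -36.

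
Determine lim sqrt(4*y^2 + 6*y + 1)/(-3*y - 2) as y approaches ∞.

-2/3

For large |y|, √(4*y^2 + 6*y + 1) ≈ √4·|y| and the denominator ≈ -3y.
Since y → +∞, |y| = y, giving √4/(-3) = -2/3.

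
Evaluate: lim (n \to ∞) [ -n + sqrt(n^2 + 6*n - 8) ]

3

An ∞ − ∞ form. Rationalising with the conjugate, the difference becomes (6n - 8) / (√(n^2 + 6*n - 8) + n).
For large n the denominator behaves like 2·n, so the quotient tends to 6/2 = 3.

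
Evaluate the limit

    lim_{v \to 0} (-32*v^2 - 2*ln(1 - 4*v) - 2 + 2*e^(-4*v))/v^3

Substitution gives 0/0; apply L'Hôpital's rule 3 times.
After differentiating numerator and denominator 3 times the quotient is (-128*e^(-4*v) - 256/(4*v - 1)^3)/(6); at v = 0 this is 64/3.

64/3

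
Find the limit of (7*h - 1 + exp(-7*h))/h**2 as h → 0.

Direct substitution gives 0/0.
Apply L'Hôpital: lim (7 - 7*e^(-7*h))/(2*h), still 0/0.
After 2 applications of L'Hôpital's rule the quotient is (49*e^(-7*h))/(2); substituting h = 0 gives 49/2.

49/2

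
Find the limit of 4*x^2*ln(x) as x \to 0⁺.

0

This is a 0·(−∞) form. Rewrite as 4·ln(x) / x^(−2) and apply L'Hôpital:
the derivative quotient is 4·(1/x) / (−2·x^(−3)) = (-4/2)·x^2 → 0.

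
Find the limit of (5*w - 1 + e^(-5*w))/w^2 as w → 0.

Direct substitution gives 0/0.
Apply L'Hôpital: lim (5 - 5*e^(-5*w))/(2*w), still 0/0.
After 2 applications of L'Hôpital's rule the quotient is (25*e^(-5*w))/(2); substituting w = 0 gives 25/2.

25/2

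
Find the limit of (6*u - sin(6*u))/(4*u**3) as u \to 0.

9

Direct substitution gives 0/0.
Apply L'Hôpital: lim (6 - 6*cos(6*u))/(12*u^2), still 0/0.
Apply L'Hôpital: lim (36*sin(6*u))/(24*u), still 0/0.
After 3 applications of L'Hôpital's rule the quotient is (216*cos(6*u))/(24); substituting u = 0 gives 9.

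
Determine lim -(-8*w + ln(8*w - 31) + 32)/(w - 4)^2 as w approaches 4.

Direct substitution gives 0/0.
Apply L'Hôpital: lim (-8 + 8/(8*w - 31))/(8 - 2*w), still 0/0.
After 2 applications of L'Hôpital's rule the quotient is (-64/(8*w - 31)^2)/(-2); substituting w = 4 gives 32.

32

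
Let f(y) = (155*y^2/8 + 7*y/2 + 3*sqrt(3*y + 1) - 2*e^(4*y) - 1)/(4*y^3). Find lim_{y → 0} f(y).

Substitution gives 0/0; apply L'Hôpital's rule 3 times.
After differentiating numerator and denominator 3 times the quotient is (-128*e^(4*y) + 243/(8*(3*y + 1)^(5/2)))/(24); at y = 0 this is -781/192.

-781/192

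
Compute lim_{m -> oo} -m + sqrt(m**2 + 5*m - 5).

This has the form ∞ − ∞. Multiply and divide by the conjugate √(m^2 + 5*m - 5) + m.
That gives (5m - 5) / (√(m^2 + 5*m - 5) + m).
Divide numerator and denominator by m: the limit is 5/(2·1) = 5/2.

5/2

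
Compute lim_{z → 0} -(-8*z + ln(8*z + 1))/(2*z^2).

Direct substitution gives 0/0.
Apply L'Hôpital: lim (-8 + 8/(8*z + 1))/(-4*z), still 0/0.
After 2 applications of L'Hôpital's rule the quotient is (-64/(8*z + 1)^2)/(-4); substituting z = 0 gives 16.

16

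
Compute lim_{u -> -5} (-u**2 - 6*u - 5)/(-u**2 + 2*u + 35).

1/3

Since u = -5 makes numerator and denominator zero, (u + 5) divides both.
Cancelling it gives (-u - 1)/(7 - u); now plug in u = -5 to get 1/3.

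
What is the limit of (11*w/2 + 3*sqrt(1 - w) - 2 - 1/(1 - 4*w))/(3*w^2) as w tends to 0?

-131/24

Substitution gives 0/0 (the numerator vanishes to order 2).
Expand each term to order w^2: the coefficient of w^2 in −1/(1 - 4w) is -16 and in 3·√(1 - w) is -3/8.
Lower-order terms cancel with the polynomial part, so the numerator is (-131/8)·w^2 + o(w^2), and the limit is (-131/8)/(3) = -131/24.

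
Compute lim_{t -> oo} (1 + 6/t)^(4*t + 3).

Write it as [(1 + 6/t)^t]^(4) · (1 + 6/t)^(3). The bracketed term tends to e^(6) and the second factor to 1, so the limit is e^(24).

e^(24)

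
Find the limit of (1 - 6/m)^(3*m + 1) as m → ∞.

Let L be the limit and take ln: ln L = lim (3m + 1)·ln(1 - 6/m) = lim (3m + 1)·(-6/m + O(1/m²)) = -18.
Hence L = e^(-18).

e^(-18)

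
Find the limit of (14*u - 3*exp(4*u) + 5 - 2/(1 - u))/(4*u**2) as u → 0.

-13/2

Substitution gives 0/0; apply L'Hôpital's rule 2 times.
After differentiating numerator and denominator 2 times the quotient is (-48*e^(4*u) + 4/(u - 1)^3)/(8); at u = 0 this is -13/2.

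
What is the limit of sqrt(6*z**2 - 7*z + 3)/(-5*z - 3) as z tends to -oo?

√(6)/5

For large |z|, √(6*z^2 - 7*z + 3) ≈ √6·|z| and the denominator ≈ -5z.
Since z → −∞, |z| = −z, giving −√6/(-5) = √(6)/5.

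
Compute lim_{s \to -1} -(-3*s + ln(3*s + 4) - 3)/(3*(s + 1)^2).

Direct substitution gives 0/0.
Apply L'Hôpital: lim (-3 + 3/(3*s + 4))/(-6*s - 6), still 0/0.
After 2 applications of L'Hôpital's rule the quotient is (-9/(3*s + 4)^2)/(-6); substituting s = -1 gives 3/2.

3/2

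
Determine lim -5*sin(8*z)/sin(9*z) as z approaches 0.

-40/9

Substitution gives 0/0.
Divide numerator and denominator by z: sin(8z)/z → 8 and sin(9z)/z → 9, so the limit is -5·8/9 = -40/9.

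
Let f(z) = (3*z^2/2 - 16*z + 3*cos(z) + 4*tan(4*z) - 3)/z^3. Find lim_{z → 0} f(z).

Substitution gives 0/0 (the numerator vanishes to order 3).
Expand each term to order z^3: the coefficient of z^3 in 3·cos(z) is 0 and in 4·tan(4z) is 256/3.
Lower-order terms cancel with the polynomial part, so the numerator is (256/3)·z^3 + o(z^3), and the limit is (256/3)/(1) = 256/3.

256/3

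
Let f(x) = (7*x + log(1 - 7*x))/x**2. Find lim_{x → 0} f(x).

-49/2

Direct substitution gives 0/0.
Apply L'Hôpital: lim (7 - 7/(1 - 7*x))/(2*x), still 0/0.
After 2 applications of L'Hôpital's rule the quotient is (-49/(1 - 7*x)^2)/(2); substituting x = 0 gives -49/2.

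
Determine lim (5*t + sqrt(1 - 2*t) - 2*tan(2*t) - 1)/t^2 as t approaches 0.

-1/2

Substitution gives 0/0 (the numerator vanishes to order 2).
Expand each term to order t^2: the coefficient of t^2 in √(1 - 2t) is -1/2 and in -2·tan(2t) is 0.
Lower-order terms cancel with the polynomial part, so the numerator is (-1/2)·t^2 + o(t^2), and the limit is (-1/2)/(1) = -1/2.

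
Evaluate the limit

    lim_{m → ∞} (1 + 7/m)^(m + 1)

The base → 1 and the exponent → ∞: a 1^∞ form.
Take logarithms: (m + 1)·ln(1 + 7/m). Since ln(1+u) ~ u for small u, this behaves like (m)·(7/m) → 7.
So the limit is e^(7).

e^(7)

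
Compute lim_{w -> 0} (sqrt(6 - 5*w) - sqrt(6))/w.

-5*√(6)/12

A 0/0 form; rationalise with √(6 - 5w) + √6. This collapses the numerator to -5w, leaving -5/(√(6 - 5w) + √6) → -5/(2√6) = -5*√(6)/12.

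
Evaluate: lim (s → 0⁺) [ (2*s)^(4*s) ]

Base → 0⁺ and exponent → 0⁺: a 0^0 form.
Take logs: 4s·ln(2s). This is 0·(−∞); rewriting as ln(2s)/(1/(4s)) and applying L'Hôpital gives 0.
Hence the limit is e^0 = 1.

1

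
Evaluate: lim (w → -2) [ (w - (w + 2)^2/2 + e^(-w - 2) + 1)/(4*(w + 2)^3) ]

-1/24

Direct substitution gives 0/0.
Apply L'Hôpital: lim (-w - e^(-w - 2) - 1)/(12*(w + 2)^2), still 0/0.
Apply L'Hôpital: lim (e^(-w - 2) - 1)/(24*w + 48), still 0/0.
After 3 applications of L'Hôpital's rule the quotient is (-e^(-w - 2))/(24); substituting w = -2 gives -1/24.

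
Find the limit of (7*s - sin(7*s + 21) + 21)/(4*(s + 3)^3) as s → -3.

Direct substitution gives 0/0.
Apply L'Hôpital: lim (7 - 7*cos(7*s + 21))/(12*(s + 3)^2), still 0/0.
Apply L'Hôpital: lim (49*sin(7*s + 21))/(24*s + 72), still 0/0.
After 3 applications of L'Hôpital's rule the quotient is (343*cos(7*s + 21))/(24); substituting s = -3 gives 343/24.

343/24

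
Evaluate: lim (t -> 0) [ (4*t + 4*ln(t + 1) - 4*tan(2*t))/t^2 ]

-2

Substitution gives 0/0 (the numerator vanishes to order 2).
Expand each term to order t^2: the coefficient of t^2 in -4·tan(2t) is 0 and in 4·ln(1 + t) is -2.
Lower-order terms cancel with the polynomial part, so the numerator is (-2)·t^2 + o(t^2), and the limit is (-2)/(1) = -2.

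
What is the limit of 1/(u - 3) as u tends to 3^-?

As u → 3⁻, (u - 3) → 0⁻, so (u - 3)^1 → 0⁻ and 1/(u - 3)^1 → -∞.

-∞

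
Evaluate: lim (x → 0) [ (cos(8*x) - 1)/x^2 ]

-32

Direct substitution gives 0/0.
Apply L'Hôpital: lim (-8*sin(8*x))/(2*x), still 0/0.
After 2 applications of L'Hôpital's rule the quotient is (-64*cos(8*x))/(2); substituting x = 0 gives -32.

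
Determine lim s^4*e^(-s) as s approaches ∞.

Write as s^4/e^{1s}, an ∞/∞ form.
Exponential growth dominates any polynomial, so repeated L'Hôpital (or the standard result) gives 0.

0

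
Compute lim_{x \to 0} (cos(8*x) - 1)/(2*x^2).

Direct substitution gives 0/0.
Apply L'Hôpital: lim (-8*sin(8*x))/(4*x), still 0/0.
After 2 applications of L'Hôpital's rule the quotient is (-64*cos(8*x))/(4); substituting x = 0 gives -16.

-16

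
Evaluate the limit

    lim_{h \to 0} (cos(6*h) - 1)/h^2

Direct substitution gives 0/0.
Apply L'Hôpital: lim (-6*sin(6*h))/(2*h), still 0/0.
After 2 applications of L'Hôpital's rule the quotient is (-36*cos(6*h))/(2); substituting h = 0 gives -18.

-18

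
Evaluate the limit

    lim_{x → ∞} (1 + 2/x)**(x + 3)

Let L be the limit and take ln: ln L = lim (x + 3)·ln(1 + 2/x) = lim (x + 3)·(2/x + O(1/x²)) = 2.
Hence L = e^(2).

e^(2)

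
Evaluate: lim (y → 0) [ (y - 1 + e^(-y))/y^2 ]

1/2

Direct substitution gives 0/0.
Apply L'Hôpital: lim (1 - e^(-y))/(2*y), still 0/0.
After 2 applications of L'Hôpital's rule the quotient is (e^(-y))/(2); substituting y = 0 gives 1/2.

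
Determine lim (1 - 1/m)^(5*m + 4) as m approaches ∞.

e^(-5)

Write it as [(1 - 1/m)^m]^(5) · (1 - 1/m)^(4). The bracketed term tends to e^(-1) and the second factor to 1, so the limit is e^(-5).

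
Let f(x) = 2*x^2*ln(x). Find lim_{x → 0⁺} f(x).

This is a 0·(−∞) form. Rewrite as 2·ln(x) / x^(−2) and apply L'Hôpital:
the derivative quotient is 2·(1/x) / (−2·x^(−3)) = (-2/2)·x^2 → 0.

0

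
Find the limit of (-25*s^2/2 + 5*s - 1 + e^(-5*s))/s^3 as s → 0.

-125/6

Direct substitution gives 0/0.
Apply L'Hôpital: lim (-25*s + 5 - 5*e^(-5*s))/(3*s^2), still 0/0.
Apply L'Hôpital: lim (-25 + 25*e^(-5*s))/(6*s), still 0/0.
After 3 applications of L'Hôpital's rule the quotient is (-125*e^(-5*s))/(6); substituting s = 0 gives -125/6.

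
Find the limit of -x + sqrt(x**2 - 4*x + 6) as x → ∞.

This has the form ∞ − ∞. Multiply and divide by the conjugate √(x^2 - 4*x + 6) + x.
That gives (-4x + 6) / (√(x^2 - 4*x + 6) + x).
Divide numerator and denominator by x: the limit is -4/(2·1) = -2.

-2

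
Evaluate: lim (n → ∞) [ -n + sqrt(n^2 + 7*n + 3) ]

This has the form ∞ − ∞. Multiply and divide by the conjugate √(n^2 + 7*n + 3) + n.
That gives (7n + 3) / (√(n^2 + 7*n + 3) + n).
Divide numerator and denominator by n: the limit is 7/(2·1) = 7/2.

7/2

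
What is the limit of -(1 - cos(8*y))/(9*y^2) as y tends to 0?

-32/9

Substitution gives 0/0.
Use (1 − cos u)/u² → 1/2 with u = 8y: the limit is 8²/(2·(-9)) = -32/9.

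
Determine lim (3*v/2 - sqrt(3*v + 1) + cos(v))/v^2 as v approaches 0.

5/8

Substitution gives 0/0; apply L'Hôpital's rule 2 times.
After differentiating numerator and denominator 2 times the quotient is (-cos(v) + 9/(4*(3*v + 1)^(3/2)))/(2); at v = 0 this is 5/8.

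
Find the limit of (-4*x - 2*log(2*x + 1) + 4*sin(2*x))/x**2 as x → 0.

Substitution gives 0/0 (the numerator vanishes to order 2).
Expand each term to order x^2: the coefficient of x^2 in -2·ln(1 + 2x) is 4 and in 4·sin(2x) is 0.
Lower-order terms cancel with the polynomial part, so the numerator is (4)·x^2 + o(x^2), and the limit is (4)/(1) = 4.

4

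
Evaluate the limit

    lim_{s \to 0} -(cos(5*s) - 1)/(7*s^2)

Direct substitution gives 0/0.
Apply L'Hôpital: lim (-5*sin(5*s))/(-14*s), still 0/0.
After 2 applications of L'Hôpital's rule the quotient is (-25*cos(5*s))/(-14); substituting s = 0 gives 25/14.

25/14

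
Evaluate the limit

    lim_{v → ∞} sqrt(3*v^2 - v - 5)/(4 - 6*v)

For large |v|, √(3*v^2 - v - 5) ≈ √3·|v| and the denominator ≈ -6v.
Since v → +∞, |v| = v, giving √3/(-6) = -√(3)/6.

-√(3)/6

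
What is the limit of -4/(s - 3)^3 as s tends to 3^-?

As s → 3⁻, (s - 3) → 0⁻, so (s - 3)^3 → 0⁻ and -4/(s - 3)^3 → ∞.

∞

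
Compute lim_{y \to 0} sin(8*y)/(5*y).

8/5

Substitution gives 0/0.
Write it as (8/5)·sin(8y)/(8y); since sin(u)/u → 1, the limit is 8/5.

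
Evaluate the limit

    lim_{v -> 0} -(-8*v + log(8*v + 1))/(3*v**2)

Direct substitution gives 0/0.
Apply L'Hôpital: lim (-8 + 8/(8*v + 1))/(-6*v), still 0/0.
After 2 applications of L'Hôpital's rule the quotient is (-64/(8*v + 1)^2)/(-6); substituting v = 0 gives 32/3.

32/3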